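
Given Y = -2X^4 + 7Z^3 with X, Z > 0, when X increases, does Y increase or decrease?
Y decreases

Taking the partial derivative:
∂Y/∂X = -8X^3

∂Y/∂X = -8X^3 < 0 (assuming positive values)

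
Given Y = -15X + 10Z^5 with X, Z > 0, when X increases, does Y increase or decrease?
Y decreases

Taking the partial derivative:
∂Y/∂X = -15

∂Y/∂X = -15 < 0 (assuming positive values)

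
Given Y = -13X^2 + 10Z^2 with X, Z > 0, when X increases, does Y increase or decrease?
Y decreases

Taking the partial derivative:
∂Y/∂X = -26X

∂Y/∂X = -26X < 0 (assuming positive values)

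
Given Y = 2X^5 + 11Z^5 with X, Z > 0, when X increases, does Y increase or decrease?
Y increases

Taking the partial derivative:
∂Y/∂X = 10X^4

∂Y/∂X = 10X^4 > 0 (assuming positive values)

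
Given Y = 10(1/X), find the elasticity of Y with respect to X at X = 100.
Elasticity = -1

Elasticity = (dY/dX) · (X/Y)

dY/dX = -10/X²
At X = 100: dY/dX = -1/1000, Y = 1/10

Elasticity = (-1/1000) · (100 / (1/10)) = -1

Interpretation: for a small percentage change in X, the percentage change in Y is approximately -1.00 times as large.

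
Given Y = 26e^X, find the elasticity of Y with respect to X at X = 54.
Elasticity = 54

Elasticity = (dY/dX) · (X/Y)

dY/dX = 26·e^X
At X = 54: dY/dX = 26·e^54, Y = 26·e^54

Elasticity = (26·e^54) · (54 / (26·e^54)) = 54

Interpretation: for a small percentage change in X, the percentage change in Y is approximately 54.00 times as large.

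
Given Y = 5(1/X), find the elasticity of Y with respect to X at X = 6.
Elasticity = -1

Elasticity = (dY/dX) · (X/Y)

dY/dX = -5/X²
At X = 6: dY/dX = -5/36, Y = 5/6

Elasticity = (-5/36) · (6 / (5/6)) = -1

Interpretation: for a small percentage change in X, the percentage change in Y is approximately -1.00 times as large.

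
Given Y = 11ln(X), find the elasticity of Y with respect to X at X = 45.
Elasticity = 1/ln(45) ≈ 0.2627

Elasticity = (dY/dX) · (X/Y)

dY/dX = 11/X
At X = 45: dY/dX = 11/45, Y = 11·ln(45)

Elasticity = (11/45) · (45 / (11·ln(45))) = 1/ln(45) ≈ 0.2627

Interpretation: for a small percentage change in X, the percentage change in Y is approximately 0.26 times as large.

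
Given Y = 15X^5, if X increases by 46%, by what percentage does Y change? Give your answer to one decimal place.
563.4%

For Y = 15X^5:
If X → X(1 + 0.46)
Then Y → Y · (1 + 0.46)^5
     ≈ Y · 6.6338

Percentage change = ((1 + 0.46)^5 − 1) × 100% ≈ 563.4%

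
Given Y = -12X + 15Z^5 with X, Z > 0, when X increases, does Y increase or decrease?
Y decreases

Taking the partial derivative:
∂Y/∂X = -12

∂Y/∂X = -12 < 0 (assuming positive values)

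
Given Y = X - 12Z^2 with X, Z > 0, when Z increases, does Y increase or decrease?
Y decreases

Taking the partial derivative:
∂Y/∂Z = -24Z

∂Y/∂Z = -24Z < 0 (assuming positive values)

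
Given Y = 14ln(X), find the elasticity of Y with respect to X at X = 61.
Elasticity = 1/ln(61) ≈ 0.2433

Elasticity = (dY/dX) · (X/Y)

dY/dX = 14/X
At X = 61: dY/dX = 14/61, Y = 14·ln(61)

Elasticity = (14/61) · (61 / (14·ln(61))) = 1/ln(61) ≈ 0.2433

Interpretation: for a small percentage change in X, the percentage change in Y is approximately 0.24 times as large.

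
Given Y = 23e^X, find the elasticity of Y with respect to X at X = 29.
Elasticity = 29

Elasticity = (dY/dX) · (X/Y)

dY/dX = 23·e^X
At X = 29: dY/dX = 23·e^29, Y = 23·e^29

Elasticity = (23·e^29) · (29 / (23·e^29)) = 29

Interpretation: for a small percentage change in X, the percentage change in Y is approximately 29.00 times as large.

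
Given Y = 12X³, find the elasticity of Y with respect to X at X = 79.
Elasticity = 3

Elasticity = (dY/dX) · (X/Y)

dY/dX = 36·X²
At X = 79: dY/dX = 224676, Y = 5916468

Elasticity = 224676 · (79 / 5916468) = 3

Interpretation: for a small percentage change in X, the percentage change in Y is approximately 3.00 times as large.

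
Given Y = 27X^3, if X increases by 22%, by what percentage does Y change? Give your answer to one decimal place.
81.6%

For Y = 27X^3:
If X → X(1 + 0.22)
Then Y → Y · (1 + 0.22)^3
     ≈ Y · 1.8158

Percentage change = ((1 + 0.22)^3 − 1) × 100% ≈ 81.6%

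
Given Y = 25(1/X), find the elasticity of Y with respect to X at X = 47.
Elasticity = -1

Elasticity = (dY/dX) · (X/Y)

dY/dX = -25/X²
At X = 47: dY/dX = -25/2209, Y = 25/47

Elasticity = (-25/2209) · (47 / (25/47)) = -1

Interpretation: for a small percentage change in X, the percentage change in Y is approximately -1.00 times as large.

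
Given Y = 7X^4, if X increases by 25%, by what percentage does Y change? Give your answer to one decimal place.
144.1%

For Y = 7X^4:
If X → X(1 + 0.25)
Then Y → Y · (1 + 0.25)^4
     ≈ Y · 2.4414

Percentage change = ((1 + 0.25)^4 − 1) × 100% ≈ 144.1%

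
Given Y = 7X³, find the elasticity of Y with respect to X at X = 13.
Elasticity = 3

Elasticity = (dY/dX) · (X/Y)

dY/dX = 21·X²
At X = 13: dY/dX = 3549, Y = 15379

Elasticity = 3549 · (13 / 15379) = 3

Interpretation: for a small percentage change in X, the percentage change in Y is approximately 3.00 times as large.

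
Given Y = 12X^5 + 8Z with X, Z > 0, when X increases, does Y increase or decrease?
Y increases

Taking the partial derivative:
∂Y/∂X = 60X^4

∂Y/∂X = 60X^4 > 0 (assuming positive values)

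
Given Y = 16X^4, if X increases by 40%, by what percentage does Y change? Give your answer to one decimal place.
284.2%

For Y = 16X^4:
If X → X(1 + 0.4)
Then Y → Y · (1 + 0.4)^4
     = Y · 3.8416

Percentage change = ((1 + 0.4)^4 − 1) × 100% ≈ 284.2%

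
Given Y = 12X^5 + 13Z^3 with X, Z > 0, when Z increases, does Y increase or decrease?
Y increases

Taking the partial derivative:
∂Y/∂Z = 39Z^2

∂Y/∂Z = 39Z^2 > 0 (assuming positive values)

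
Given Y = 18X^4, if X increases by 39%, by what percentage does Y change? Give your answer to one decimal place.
273.3%

For Y = 18X^4:
If X → X(1 + 0.39)
Then Y → Y · (1 + 0.39)^4
     ≈ Y · 3.7330

Percentage change = ((1 + 0.39)^4 − 1) × 100% ≈ 273.3%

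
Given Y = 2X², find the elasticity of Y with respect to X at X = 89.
Elasticity = 2

Elasticity = (dY/dX) · (X/Y)

dY/dX = 4·X
At X = 89: dY/dX = 356, Y = 15842

Elasticity = 356 · (89 / 15842) = 2

Interpretation: for a small percentage change in X, the percentage change in Y is approximately 2.00 times as large.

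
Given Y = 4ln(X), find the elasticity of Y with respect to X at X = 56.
Elasticity = 1/ln(56) ≈ 0.2484

Elasticity = (dY/dX) · (X/Y)

dY/dX = 4/X
At X = 56: dY/dX = 1/14, Y = 4·ln(56)

Elasticity = (1/14) · (56 / (4·ln(56))) = 1/ln(56) ≈ 0.2484

Interpretation: for a small percentage change in X, the percentage change in Y is approximately 0.25 times as large.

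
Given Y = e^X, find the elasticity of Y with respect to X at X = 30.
Elasticity = 30

Elasticity = (dY/dX) · (X/Y)

dY/dX = e^X
At X = 30: dY/dX = e^30, Y = e^30

Elasticity = (e^30) · (30 / (e^30)) = 30

Interpretation: for a small percentage change in X, the percentage change in Y is approximately 30.00 times as large.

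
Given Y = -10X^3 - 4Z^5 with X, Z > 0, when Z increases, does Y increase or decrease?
Y decreases

Taking the partial derivative:
∂Y/∂Z = -20Z^4

∂Y/∂Z = -20Z^4 < 0 (assuming positive values)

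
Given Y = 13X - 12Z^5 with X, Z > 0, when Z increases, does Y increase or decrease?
Y decreases

Taking the partial derivative:
∂Y/∂Z = -60Z^4

∂Y/∂Z = -60Z^4 < 0 (assuming positive values)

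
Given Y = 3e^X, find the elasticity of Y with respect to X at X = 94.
Elasticity = 94

Elasticity = (dY/dX) · (X/Y)

dY/dX = 3·e^X
At X = 94: dY/dX = 3·e^94, Y = 3·e^94

Elasticity = (3·e^94) · (94 / (3·e^94)) = 94

Interpretation: for a small percentage change in X, the percentage change in Y is approximately 94.00 times as large.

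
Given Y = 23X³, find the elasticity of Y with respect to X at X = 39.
Elasticity = 3

Elasticity = (dY/dX) · (X/Y)

dY/dX = 69·X²
At X = 39: dY/dX = 104949, Y = 1364337

Elasticity = 104949 · (39 / 1364337) = 3

Interpretation: for a small percentage change in X, the percentage change in Y is approximately 3.00 times as large.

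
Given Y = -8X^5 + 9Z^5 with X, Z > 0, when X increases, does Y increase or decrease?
Y decreases

Taking the partial derivative:
∂Y/∂X = -40X^4

∂Y/∂X = -40X^4 < 0 (assuming positive values)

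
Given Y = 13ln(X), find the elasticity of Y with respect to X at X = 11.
Elasticity = 1/ln(11) ≈ 0.4170

Elasticity = (dY/dX) · (X/Y)

dY/dX = 13/X
At X = 11: dY/dX = 13/11, Y = 13·ln(11)

Elasticity = (13/11) · (11 / (13·ln(11))) = 1/ln(11) ≈ 0.4170

Interpretation: for a small percentage change in X, the percentage change in Y is approximately 0.42 times as large.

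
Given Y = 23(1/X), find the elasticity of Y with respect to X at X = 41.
Elasticity = -1

Elasticity = (dY/dX) · (X/Y)

dY/dX = -23/X²
At X = 41: dY/dX = -23/1681, Y = 23/41

Elasticity = (-23/1681) · (41 / (23/41)) = -1

Interpretation: for a small percentage change in X, the percentage change in Y is approximately -1.00 times as large.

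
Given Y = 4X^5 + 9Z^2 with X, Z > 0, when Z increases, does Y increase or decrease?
Y increases

Taking the partial derivative:
∂Y/∂Z = 18Z

∂Y/∂Z = 18Z > 0 (assuming positive values)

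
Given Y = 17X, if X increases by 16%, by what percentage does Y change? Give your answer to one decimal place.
16.0%

For Y = 17X:
If X → X(1 + 0.16)
Then Y → Y · (1 + 0.16)^1
     = Y · 1.1600

Percentage change = ((1 + 0.16)^1 − 1) × 100% = 16.0%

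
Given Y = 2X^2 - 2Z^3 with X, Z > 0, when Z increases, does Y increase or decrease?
Y decreases

Taking the partial derivative:
∂Y/∂Z = -6Z^2

∂Y/∂Z = -6Z^2 < 0 (assuming positive values)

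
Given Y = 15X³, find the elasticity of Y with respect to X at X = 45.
Elasticity = 3

Elasticity = (dY/dX) · (X/Y)

dY/dX = 45·X²
At X = 45: dY/dX = 91125, Y = 1366875

Elasticity = 91125 · (45 / 1366875) = 3

Interpretation: for a small percentage change in X, the percentage change in Y is approximately 3.00 times as large.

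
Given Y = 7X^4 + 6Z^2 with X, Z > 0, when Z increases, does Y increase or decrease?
Y increases

Taking the partial derivative:
∂Y/∂Z = 12Z

∂Y/∂Z = 12Z > 0 (assuming positive values)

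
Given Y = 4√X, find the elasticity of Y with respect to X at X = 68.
Elasticity = 1/2

Elasticity = (dY/dX) · (X/Y)

dY/dX = 2/√X
At X = 68: dY/dX = √17/17, Y = 8·√17

Elasticity = (√17/17) · (68 / (8·√17)) = 1/2

Interpretation: for a small percentage change in X, the percentage change in Y is approximately 0.50 times as large.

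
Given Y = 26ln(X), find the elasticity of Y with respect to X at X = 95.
Elasticity = 1/ln(95) ≈ 0.2196

Elasticity = (dY/dX) · (X/Y)

dY/dX = 26/X
At X = 95: dY/dX = 26/95, Y = 26·ln(95)

Elasticity = (26/95) · (95 / (26·ln(95))) = 1/ln(95) ≈ 0.2196

Interpretation: for a small percentage change in X, the percentage change in Y is approximately 0.22 times as large.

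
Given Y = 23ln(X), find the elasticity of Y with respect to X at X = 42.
Elasticity = 1/ln(42) ≈ 0.2675

Elasticity = (dY/dX) · (X/Y)

dY/dX = 23/X
At X = 42: dY/dX = 23/42, Y = 23·ln(42)

Elasticity = (23/42) · (42 / (23·ln(42))) = 1/ln(42) ≈ 0.2675

Interpretation: for a small percentage change in X, the percentage change in Y is approximately 0.27 times as large.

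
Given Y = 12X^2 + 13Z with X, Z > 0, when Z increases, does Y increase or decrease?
Y increases

Taking the partial derivative:
∂Y/∂Z = 13

∂Y/∂Z = 13 > 0 (assuming positive values)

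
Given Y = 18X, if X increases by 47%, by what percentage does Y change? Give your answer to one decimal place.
47.0%

For Y = 18X:
If X → X(1 + 0.47)
Then Y → Y · (1 + 0.47)^1
     = Y · 1.4700

Percentage change = ((1 + 0.47)^1 − 1) × 100% = 47.0%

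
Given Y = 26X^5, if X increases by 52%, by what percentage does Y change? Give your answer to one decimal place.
711.4%

For Y = 26X^5:
If X → X(1 + 0.52)
Then Y → Y · (1 + 0.52)^5
     ≈ Y · 8.1137

Percentage change = ((1 + 0.52)^5 − 1) × 100% ≈ 711.4%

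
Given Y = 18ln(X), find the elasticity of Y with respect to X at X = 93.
Elasticity = 1/ln(93) ≈ 0.2206

Elasticity = (dY/dX) · (X/Y)

dY/dX = 18/X
At X = 93: dY/dX = 6/31, Y = 18·ln(93)

Elasticity = (6/31) · (93 / (18·ln(93))) = 1/ln(93) ≈ 0.2206

Interpretation: for a small percentage change in X, the percentage change in Y is approximately 0.22 times as large.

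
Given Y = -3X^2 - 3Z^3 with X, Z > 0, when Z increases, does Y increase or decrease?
Y decreases

Taking the partial derivative:
∂Y/∂Z = -9Z^2

∂Y/∂Z = -9Z^2 < 0 (assuming positive values)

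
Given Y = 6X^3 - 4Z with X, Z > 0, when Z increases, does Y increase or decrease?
Y decreases

Taking the partial derivative:
∂Y/∂Z = -4

∂Y/∂Z = -4 < 0 (assuming positive values)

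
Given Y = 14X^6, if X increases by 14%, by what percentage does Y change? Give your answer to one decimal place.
119.5%

For Y = 14X^6:
If X → X(1 + 0.14)
Then Y → Y · (1 + 0.14)^6
     ≈ Y · 2.1950

Percentage change = ((1 + 0.14)^6 − 1) × 100% ≈ 119.5%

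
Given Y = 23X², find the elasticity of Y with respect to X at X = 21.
Elasticity = 2

Elasticity = (dY/dX) · (X/Y)

dY/dX = 46·X
At X = 21: dY/dX = 966, Y = 10143

Elasticity = 966 · (21 / 10143) = 2

Interpretation: for a small percentage change in X, the percentage change in Y is approximately 2.00 times as large.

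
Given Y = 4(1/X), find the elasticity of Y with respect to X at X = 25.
Elasticity = -1

Elasticity = (dY/dX) · (X/Y)

dY/dX = -4/X²
At X = 25: dY/dX = -4/625, Y = 4/25

Elasticity = (-4/625) · (25 / (4/25)) = -1

Interpretation: for a small percentage change in X, the percentage change in Y is approximately -1.00 times as large.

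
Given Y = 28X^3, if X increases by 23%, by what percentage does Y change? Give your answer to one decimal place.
86.1%

For Y = 28X^3:
If X → X(1 + 0.23)
Then Y → Y · (1 + 0.23)^3
     ≈ Y · 1.8609

Percentage change = ((1 + 0.23)^3 − 1) × 100% ≈ 86.1%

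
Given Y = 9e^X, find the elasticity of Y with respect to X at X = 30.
Elasticity = 30

Elasticity = (dY/dX) · (X/Y)

dY/dX = 9·e^X
At X = 30: dY/dX = 9·e^30, Y = 9·e^30

Elasticity = (9·e^30) · (30 / (9·e^30)) = 30

Interpretation: for a small percentage change in X, the percentage change in Y is approximately 30.00 times as large.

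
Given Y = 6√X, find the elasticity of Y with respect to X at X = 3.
Elasticity = 1/2

Elasticity = (dY/dX) · (X/Y)

dY/dX = 3/√X
At X = 3: dY/dX = √3, Y = 6·√3

Elasticity = (√3) · (3 / (6·√3)) = 1/2

Interpretation: for a small percentage change in X, the percentage change in Y is approximately 0.50 times as large.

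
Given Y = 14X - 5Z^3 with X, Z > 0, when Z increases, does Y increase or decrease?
Y decreases

Taking the partial derivative:
∂Y/∂Z = -15Z^2

∂Y/∂Z = -15Z^2 < 0 (assuming positive values)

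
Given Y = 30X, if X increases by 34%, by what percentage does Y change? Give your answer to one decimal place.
34.0%

For Y = 30X:
If X → X(1 + 0.34)
Then Y → Y · (1 + 0.34)^1
     = Y · 1.3400

Percentage change = ((1 + 0.34)^1 − 1) × 100% = 34.0%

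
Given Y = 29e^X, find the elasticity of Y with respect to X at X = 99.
Elasticity = 99

Elasticity = (dY/dX) · (X/Y)

dY/dX = 29·e^X
At X = 99: dY/dX = 29·e^99, Y = 29·e^99

Elasticity = (29·e^99) · (99 / (29·e^99)) = 99

Interpretation: for a small percentage change in X, the percentage change in Y is approximately 99.00 times as large.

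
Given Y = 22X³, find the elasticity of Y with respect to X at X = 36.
Elasticity = 3

Elasticity = (dY/dX) · (X/Y)

dY/dX = 66·X²
At X = 36: dY/dX = 85536, Y = 1026432

Elasticity = 85536 · (36 / 1026432) = 3

Interpretation: for a small percentage change in X, the percentage change in Y is approximately 3.00 times as large.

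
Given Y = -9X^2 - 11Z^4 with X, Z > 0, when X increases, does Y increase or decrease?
Y decreases

Taking the partial derivative:
∂Y/∂X = -18X

∂Y/∂X = -18X < 0 (assuming positive values)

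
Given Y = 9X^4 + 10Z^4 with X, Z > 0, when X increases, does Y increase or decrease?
Y increases

Taking the partial derivative:
∂Y/∂X = 36X^3

∂Y/∂X = 36X^3 > 0 (assuming positive values)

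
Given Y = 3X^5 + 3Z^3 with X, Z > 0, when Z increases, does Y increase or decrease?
Y increases

Taking the partial derivative:
∂Y/∂Z = 9Z^2

∂Y/∂Z = 9Z^2 > 0 (assuming positive values)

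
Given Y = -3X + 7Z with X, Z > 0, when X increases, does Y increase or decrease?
Y decreases

Taking the partial derivative:
∂Y/∂X = -3

∂Y/∂X = -3 < 0 (assuming positive values)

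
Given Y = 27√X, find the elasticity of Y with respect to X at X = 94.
Elasticity = 1/2

Elasticity = (dY/dX) · (X/Y)

dY/dX = 27/(2·√X)
At X = 94: dY/dX = 27·√94/188, Y = 27·√94

Elasticity = (27·√94/188) · (94 / (27·√94)) = 1/2

Interpretation: for a small percentage change in X, the percentage change in Y is approximately 0.50 times as large.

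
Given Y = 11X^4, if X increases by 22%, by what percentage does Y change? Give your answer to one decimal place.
121.5%

For Y = 11X^4:
If X → X(1 + 0.22)
Then Y → Y · (1 + 0.22)^4
     ≈ Y · 2.2153

Percentage change = ((1 + 0.22)^4 − 1) × 100% ≈ 121.5%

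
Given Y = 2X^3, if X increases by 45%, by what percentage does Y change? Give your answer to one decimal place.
204.9%

For Y = 2X^3:
If X → X(1 + 0.45)
Then Y → Y · (1 + 0.45)^3
     ≈ Y · 3.0486

Percentage change = ((1 + 0.45)^3 − 1) × 100% ≈ 204.9%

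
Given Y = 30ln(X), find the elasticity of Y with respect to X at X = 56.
Elasticity = 1/ln(56) ≈ 0.2484

Elasticity = (dY/dX) · (X/Y)

dY/dX = 30/X
At X = 56: dY/dX = 15/28, Y = 30·ln(56)

Elasticity = (15/28) · (56 / (30·ln(56))) = 1/ln(56) ≈ 0.2484

Interpretation: for a small percentage change in X, the percentage change in Y is approximately 0.25 times as large.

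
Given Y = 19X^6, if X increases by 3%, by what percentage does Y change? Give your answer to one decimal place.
19.4%

For Y = 19X^6:
If X → X(1 + 0.03)
Then Y → Y · (1 + 0.03)^6
     ≈ Y · 1.1941

Percentage change = ((1 + 0.03)^6 − 1) × 100% ≈ 19.4%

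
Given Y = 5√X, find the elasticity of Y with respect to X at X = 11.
Elasticity = 1/2

Elasticity = (dY/dX) · (X/Y)

dY/dX = 5/(2·√X)
At X = 11: dY/dX = 5·√11/22, Y = 5·√11

Elasticity = (5·√11/22) · (11 / (5·√11)) = 1/2

Interpretation: for a small percentage change in X, the percentage change in Y is approximately 0.50 times as large.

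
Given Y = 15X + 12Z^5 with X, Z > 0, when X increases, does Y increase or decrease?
Y increases

Taking the partial derivative:
∂Y/∂X = 15

∂Y/∂X = 15 > 0 (assuming positive values)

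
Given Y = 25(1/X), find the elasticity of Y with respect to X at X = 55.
Elasticity = -1

Elasticity = (dY/dX) · (X/Y)

dY/dX = -25/X²
At X = 55: dY/dX = -1/121, Y = 5/11

Elasticity = (-1/121) · (55 / (5/11)) = -1

Interpretation: for a small percentage change in X, the percentage change in Y is approximately -1.00 times as large.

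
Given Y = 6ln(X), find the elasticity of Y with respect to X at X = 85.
Elasticity = 1/ln(85) ≈ 0.2251

Elasticity = (dY/dX) · (X/Y)

dY/dX = 6/X
At X = 85: dY/dX = 6/85, Y = 6·ln(85)

Elasticity = (6/85) · (85 / (6·ln(85))) = 1/ln(85) ≈ 0.2251

Interpretation: for a small percentage change in X, the percentage change in Y is approximately 0.23 times as large.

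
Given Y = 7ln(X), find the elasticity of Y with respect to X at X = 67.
Elasticity = 1/ln(67) ≈ 0.2378

Elasticity = (dY/dX) · (X/Y)

dY/dX = 7/X
At X = 67: dY/dX = 7/67, Y = 7·ln(67)

Elasticity = (7/67) · (67 / (7·ln(67))) = 1/ln(67) ≈ 0.2378

Interpretation: for a small percentage change in X, the percentage change in Y is approximately 0.24 times as large.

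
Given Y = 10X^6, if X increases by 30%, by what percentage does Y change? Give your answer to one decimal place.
382.7%

For Y = 10X^6:
If X → X(1 + 0.3)
Then Y → Y · (1 + 0.3)^6
     ≈ Y · 4.8268

Percentage change = ((1 + 0.3)^6 − 1) × 100% ≈ 382.7%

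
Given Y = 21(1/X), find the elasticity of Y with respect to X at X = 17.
Elasticity = -1

Elasticity = (dY/dX) · (X/Y)

dY/dX = -21/X²
At X = 17: dY/dX = -21/289, Y = 21/17

Elasticity = (-21/289) · (17 / (21/17)) = -1

Interpretation: for a small percentage change in X, the percentage change in Y is approximately -1.00 times as large.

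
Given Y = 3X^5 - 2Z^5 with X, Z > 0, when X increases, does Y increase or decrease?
Y increases

Taking the partial derivative:
∂Y/∂X = 15X^4

∂Y/∂X = 15X^4 > 0 (assuming positive values)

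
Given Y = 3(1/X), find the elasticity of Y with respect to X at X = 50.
Elasticity = -1

Elasticity = (dY/dX) · (X/Y)

dY/dX = -3/X²
At X = 50: dY/dX = -3/2500, Y = 3/50

Elasticity = (-3/2500) · (50 / (3/50)) = -1

Interpretation: for a small percentage change in X, the percentage change in Y is approximately -1.00 times as large.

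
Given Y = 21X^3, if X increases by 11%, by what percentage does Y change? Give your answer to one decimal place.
36.8%

For Y = 21X^3:
If X → X(1 + 0.11)
Then Y → Y · (1 + 0.11)^3
     ≈ Y · 1.3676

Percentage change = ((1 + 0.11)^3 − 1) × 100% ≈ 36.8%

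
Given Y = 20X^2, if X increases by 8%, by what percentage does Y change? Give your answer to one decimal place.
16.6%

For Y = 20X^2:
If X → X(1 + 0.08)
Then Y → Y · (1 + 0.08)^2
     = Y · 1.1664

Percentage change = ((1 + 0.08)^2 − 1) × 100% ≈ 16.6%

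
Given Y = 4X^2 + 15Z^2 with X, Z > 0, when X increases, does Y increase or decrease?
Y increases

Taking the partial derivative:
∂Y/∂X = 8X

∂Y/∂X = 8X > 0 (assuming positive values)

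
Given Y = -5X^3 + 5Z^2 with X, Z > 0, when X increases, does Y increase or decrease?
Y decreases

Taking the partial derivative:
∂Y/∂X = -15X^2

∂Y/∂X = -15X^2 < 0 (assuming positive values)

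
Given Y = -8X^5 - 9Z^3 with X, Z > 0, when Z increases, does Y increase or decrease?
Y decreases

Taking the partial derivative:
∂Y/∂Z = -27Z^2

∂Y/∂Z = -27Z^2 < 0 (assuming positive values)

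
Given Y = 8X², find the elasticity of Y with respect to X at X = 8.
Elasticity = 2

Elasticity = (dY/dX) · (X/Y)

dY/dX = 16·X
At X = 8: dY/dX = 128, Y = 512

Elasticity = 128 · (8 / 512) = 2

Interpretation: for a small percentage change in X, the percentage change in Y is approximately 2.00 times as large.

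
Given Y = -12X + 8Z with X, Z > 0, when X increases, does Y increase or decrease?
Y decreases

Taking the partial derivative:
∂Y/∂X = -12

∂Y/∂X = -12 < 0 (assuming positive values)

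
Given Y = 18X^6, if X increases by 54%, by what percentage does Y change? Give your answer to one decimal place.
1233.9%

For Y = 18X^6:
If X → X(1 + 0.54)
Then Y → Y · (1 + 0.54)^6
     ≈ Y · 13.3390

Percentage change = ((1 + 0.54)^6 − 1) × 100% ≈ 1233.9%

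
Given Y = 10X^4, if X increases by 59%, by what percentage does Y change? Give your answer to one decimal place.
539.1%

For Y = 10X^4:
If X → X(1 + 0.59)
Then Y → Y · (1 + 0.59)^4
     ≈ Y · 6.3913

Percentage change = ((1 + 0.59)^4 − 1) × 100% ≈ 539.1%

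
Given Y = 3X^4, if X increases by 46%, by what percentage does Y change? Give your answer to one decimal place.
354.4%

For Y = 3X^4:
If X → X(1 + 0.46)
Then Y → Y · (1 + 0.46)^4
     ≈ Y · 4.5437

Percentage change = ((1 + 0.46)^4 − 1) × 100% ≈ 354.4%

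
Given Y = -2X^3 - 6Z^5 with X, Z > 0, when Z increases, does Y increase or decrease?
Y decreases

Taking the partial derivative:
∂Y/∂Z = -30Z^4

∂Y/∂Z = -30Z^4 < 0 (assuming positive values)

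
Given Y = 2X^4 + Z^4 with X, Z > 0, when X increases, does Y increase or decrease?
Y increases

Taking the partial derivative:
∂Y/∂X = 8X^3

∂Y/∂X = 8X^3 > 0 (assuming positive values)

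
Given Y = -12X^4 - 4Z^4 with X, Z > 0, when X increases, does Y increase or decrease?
Y decreases

Taking the partial derivative:
∂Y/∂X = -48X^3

∂Y/∂X = -48X^3 < 0 (assuming positive values)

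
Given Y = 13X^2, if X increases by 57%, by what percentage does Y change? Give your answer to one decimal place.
146.5%

For Y = 13X^2:
If X → X(1 + 0.57)
Then Y → Y · (1 + 0.57)^2
     = Y · 2.4649

Percentage change = ((1 + 0.57)^2 − 1) × 100% ≈ 146.5%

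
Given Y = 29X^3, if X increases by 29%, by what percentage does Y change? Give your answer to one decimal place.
114.7%

For Y = 29X^3:
If X → X(1 + 0.29)
Then Y → Y · (1 + 0.29)^3
     ≈ Y · 2.1467

Percentage change = ((1 + 0.29)^3 − 1) × 100% ≈ 114.7%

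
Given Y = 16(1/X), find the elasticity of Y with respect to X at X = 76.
Elasticity = -1

Elasticity = (dY/dX) · (X/Y)

dY/dX = -16/X²
At X = 76: dY/dX = -1/361, Y = 4/19

Elasticity = (-1/361) · (76 / (4/19)) = -1

Interpretation: for a small percentage change in X, the percentage change in Y is approximately -1.00 times as large.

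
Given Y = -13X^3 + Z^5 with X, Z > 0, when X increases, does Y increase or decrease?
Y decreases

Taking the partial derivative:
∂Y/∂X = -39X^2

∂Y/∂X = -39X^2 < 0 (assuming positive values)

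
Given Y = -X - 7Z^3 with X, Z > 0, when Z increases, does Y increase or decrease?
Y decreases

Taking the partial derivative:
∂Y/∂Z = -21Z^2

∂Y/∂Z = -21Z^2 < 0 (assuming positive values)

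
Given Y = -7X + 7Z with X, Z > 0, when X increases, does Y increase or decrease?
Y decreases

Taking the partial derivative:
∂Y/∂X = -7

∂Y/∂X = -7 < 0 (assuming positive values)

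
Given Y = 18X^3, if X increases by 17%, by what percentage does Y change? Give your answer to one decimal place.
60.2%

For Y = 18X^3:
If X → X(1 + 0.17)
Then Y → Y · (1 + 0.17)^3
     ≈ Y · 1.6016

Percentage change = ((1 + 0.17)^3 − 1) × 100% ≈ 60.2%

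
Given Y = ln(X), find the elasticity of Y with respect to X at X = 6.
Elasticity = 1/ln(6) ≈ 0.5581

Elasticity = (dY/dX) · (X/Y)

dY/dX = 1/X
At X = 6: dY/dX = 1/6, Y = ln(6)

Elasticity = (1/6) · (6 / (ln(6))) = 1/ln(6) ≈ 0.5581

Interpretation: for a small percentage change in X, the percentage change in Y is approximately 0.56 times as large.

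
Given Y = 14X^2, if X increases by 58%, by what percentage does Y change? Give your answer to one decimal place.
149.6%

For Y = 14X^2:
If X → X(1 + 0.58)
Then Y → Y · (1 + 0.58)^2
     = Y · 2.4964

Percentage change = ((1 + 0.58)^2 − 1) × 100% ≈ 149.6%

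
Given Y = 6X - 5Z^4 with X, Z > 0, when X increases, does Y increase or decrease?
Y increases

Taking the partial derivative:
∂Y/∂X = 6

∂Y/∂X = 6 > 0 (assuming positive values)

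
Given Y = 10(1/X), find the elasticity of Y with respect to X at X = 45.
Elasticity = -1

Elasticity = (dY/dX) · (X/Y)

dY/dX = -10/X²
At X = 45: dY/dX = -2/405, Y = 2/9

Elasticity = (-2/405) · (45 / (2/9)) = -1

Interpretation: for a small percentage change in X, the percentage change in Y is approximately -1.00 times as large.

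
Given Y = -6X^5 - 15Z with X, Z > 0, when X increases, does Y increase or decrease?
Y decreases

Taking the partial derivative:
∂Y/∂X = -30X^4

∂Y/∂X = -30X^4 < 0 (assuming positive values)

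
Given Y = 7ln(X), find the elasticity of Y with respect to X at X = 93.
Elasticity = 1/ln(93) ≈ 0.2206

Elasticity = (dY/dX) · (X/Y)

dY/dX = 7/X
At X = 93: dY/dX = 7/93, Y = 7·ln(93)

Elasticity = (7/93) · (93 / (7·ln(93))) = 1/ln(93) ≈ 0.2206

Interpretation: for a small percentage change in X, the percentage change in Y is approximately 0.22 times as large.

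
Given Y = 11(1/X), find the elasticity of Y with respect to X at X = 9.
Elasticity = -1

Elasticity = (dY/dX) · (X/Y)

dY/dX = -11/X²
At X = 9: dY/dX = -11/81, Y = 11/9

Elasticity = (-11/81) · (9 / (11/9)) = -1

Interpretation: for a small percentage change in X, the percentage change in Y is approximately -1.00 times as large.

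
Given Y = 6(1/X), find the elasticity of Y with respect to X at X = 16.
Elasticity = -1

Elasticity = (dY/dX) · (X/Y)

dY/dX = -6/X²
At X = 16: dY/dX = -3/128, Y = 3/8

Elasticity = (-3/128) · (16 / (3/8)) = -1

Interpretation: for a small percentage change in X, the percentage change in Y is approximately -1.00 times as large.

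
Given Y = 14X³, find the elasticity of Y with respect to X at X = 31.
Elasticity = 3

Elasticity = (dY/dX) · (X/Y)

dY/dX = 42·X²
At X = 31: dY/dX = 40362, Y = 417074

Elasticity = 40362 · (31 / 417074) = 3

Interpretation: for a small percentage change in X, the percentage change in Y is approximately 3.00 times as large.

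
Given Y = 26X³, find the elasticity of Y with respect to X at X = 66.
Elasticity = 3

Elasticity = (dY/dX) · (X/Y)

dY/dX = 78·X²
At X = 66: dY/dX = 339768, Y = 7474896

Elasticity = 339768 · (66 / 7474896) = 3

Interpretation: for a small percentage change in X, the percentage change in Y is approximately 3.00 times as large.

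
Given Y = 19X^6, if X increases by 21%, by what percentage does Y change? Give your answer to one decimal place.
213.8%

For Y = 19X^6:
If X → X(1 + 0.21)
Then Y → Y · (1 + 0.21)^6
     ≈ Y · 3.1384

Percentage change = ((1 + 0.21)^6 − 1) × 100% ≈ 213.8%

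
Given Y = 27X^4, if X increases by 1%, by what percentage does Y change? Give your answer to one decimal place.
4.1%

For Y = 27X^4:
If X → X(1 + 0.01)
Then Y → Y · (1 + 0.01)^4
     ≈ Y · 1.0406

Percentage change = ((1 + 0.01)^4 − 1) × 100% ≈ 4.1%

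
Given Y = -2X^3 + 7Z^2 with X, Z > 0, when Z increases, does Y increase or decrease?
Y increases

Taking the partial derivative:
∂Y/∂Z = 14Z

∂Y/∂Z = 14Z > 0 (assuming positive values)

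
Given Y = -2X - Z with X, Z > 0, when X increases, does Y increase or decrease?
Y decreases

Taking the partial derivative:
∂Y/∂X = -2

∂Y/∂X = -2 < 0 (assuming positive values)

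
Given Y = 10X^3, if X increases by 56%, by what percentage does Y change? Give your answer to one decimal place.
279.6%

For Y = 10X^3:
If X → X(1 + 0.56)
Then Y → Y · (1 + 0.56)^3
     ≈ Y · 3.7964

Percentage change = ((1 + 0.56)^3 − 1) × 100% ≈ 279.6%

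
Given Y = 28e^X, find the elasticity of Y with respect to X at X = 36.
Elasticity = 36

Elasticity = (dY/dX) · (X/Y)

dY/dX = 28·e^X
At X = 36: dY/dX = 28·e^36, Y = 28·e^36

Elasticity = (28·e^36) · (36 / (28·e^36)) = 36

Interpretation: for a small percentage change in X, the percentage change in Y is approximately 36.00 times as large.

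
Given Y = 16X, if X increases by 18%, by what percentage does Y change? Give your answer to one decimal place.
18.0%

For Y = 16X:
If X → X(1 + 0.18)
Then Y → Y · (1 + 0.18)^1
     = Y · 1.1800

Percentage change = ((1 + 0.18)^1 − 1) × 100% = 18.0%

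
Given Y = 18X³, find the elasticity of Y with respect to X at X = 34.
Elasticity = 3

Elasticity = (dY/dX) · (X/Y)

dY/dX = 54·X²
At X = 34: dY/dX = 62424, Y = 707472

Elasticity = 62424 · (34 / 707472) = 3

Interpretation: for a small percentage change in X, the percentage change in Y is approximately 3.00 times as large.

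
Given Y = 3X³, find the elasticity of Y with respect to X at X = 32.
Elasticity = 3

Elasticity = (dY/dX) · (X/Y)

dY/dX = 9·X²
At X = 32: dY/dX = 9216, Y = 98304

Elasticity = 9216 · (32 / 98304) = 3

Interpretation: for a small percentage change in X, the percentage change in Y is approximately 3.00 times as large.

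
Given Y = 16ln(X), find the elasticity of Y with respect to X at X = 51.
Elasticity = 1/ln(51) ≈ 0.2543

Elasticity = (dY/dX) · (X/Y)

dY/dX = 16/X
At X = 51: dY/dX = 16/51, Y = 16·ln(51)

Elasticity = (16/51) · (51 / (16·ln(51))) = 1/ln(51) ≈ 0.2543

Interpretation: for a small percentage change in X, the percentage change in Y is approximately 0.25 times as large.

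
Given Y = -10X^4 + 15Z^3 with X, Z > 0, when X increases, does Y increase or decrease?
Y decreases

Taking the partial derivative:
∂Y/∂X = -40X^3

∂Y/∂X = -40X^3 < 0 (assuming positive values)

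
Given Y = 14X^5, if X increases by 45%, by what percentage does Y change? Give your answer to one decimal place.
541.0%

For Y = 14X^5:
If X → X(1 + 0.45)
Then Y → Y · (1 + 0.45)^5
     ≈ Y · 6.4097

Percentage change = ((1 + 0.45)^5 − 1) × 100% ≈ 541.0%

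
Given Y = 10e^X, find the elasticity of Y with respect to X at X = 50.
Elasticity = 50

Elasticity = (dY/dX) · (X/Y)

dY/dX = 10·e^X
At X = 50: dY/dX = 10·e^50, Y = 10·e^50

Elasticity = (10·e^50) · (50 / (10·e^50)) = 50

Interpretation: for a small percentage change in X, the percentage change in Y is approximately 50.00 times as large.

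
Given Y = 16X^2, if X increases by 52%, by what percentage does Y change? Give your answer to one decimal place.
131.0%

For Y = 16X^2:
If X → X(1 + 0.52)
Then Y → Y · (1 + 0.52)^2
     = Y · 2.3104

Percentage change = ((1 + 0.52)^2 − 1) × 100% ≈ 131.0%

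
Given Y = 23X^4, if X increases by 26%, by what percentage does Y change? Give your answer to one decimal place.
152.0%

For Y = 23X^4:
If X → X(1 + 0.26)
Then Y → Y · (1 + 0.26)^4
     ≈ Y · 2.5205

Percentage change = ((1 + 0.26)^4 − 1) × 100% ≈ 152.0%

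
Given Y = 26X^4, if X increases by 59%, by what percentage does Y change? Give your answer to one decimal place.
539.1%

For Y = 26X^4:
If X → X(1 + 0.59)
Then Y → Y · (1 + 0.59)^4
     ≈ Y · 6.3913

Percentage change = ((1 + 0.59)^4 − 1) × 100% ≈ 539.1%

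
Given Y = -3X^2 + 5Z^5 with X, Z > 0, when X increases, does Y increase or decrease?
Y decreases

Taking the partial derivative:
∂Y/∂X = -6X

∂Y/∂X = -6X < 0 (assuming positive values)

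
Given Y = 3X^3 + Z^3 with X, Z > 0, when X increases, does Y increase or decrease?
Y increases

Taking the partial derivative:
∂Y/∂X = 9X^2

∂Y/∂X = 9X^2 > 0 (assuming positive values)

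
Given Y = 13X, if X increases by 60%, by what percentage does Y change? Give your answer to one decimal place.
60.0%

For Y = 13X:
If X → X(1 + 0.6)
Then Y → Y · (1 + 0.6)^1
     = Y · 1.6000

Percentage change = ((1 + 0.6)^1 − 1) × 100% = 60.0%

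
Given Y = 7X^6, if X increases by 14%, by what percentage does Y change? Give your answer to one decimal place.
119.5%

For Y = 7X^6:
If X → X(1 + 0.14)
Then Y → Y · (1 + 0.14)^6
     ≈ Y · 2.1950

Percentage change = ((1 + 0.14)^6 − 1) × 100% ≈ 119.5%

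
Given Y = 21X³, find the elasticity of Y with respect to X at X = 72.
Elasticity = 3

Elasticity = (dY/dX) · (X/Y)

dY/dX = 63·X²
At X = 72: dY/dX = 326592, Y = 7838208

Elasticity = 326592 · (72 / 7838208) = 3

Interpretation: for a small percentage change in X, the percentage change in Y is approximately 3.00 times as large.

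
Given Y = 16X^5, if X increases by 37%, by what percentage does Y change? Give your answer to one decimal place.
382.6%

For Y = 16X^5:
If X → X(1 + 0.37)
Then Y → Y · (1 + 0.37)^5
     ≈ Y · 4.8262

Percentage change = ((1 + 0.37)^5 − 1) × 100% ≈ 382.6%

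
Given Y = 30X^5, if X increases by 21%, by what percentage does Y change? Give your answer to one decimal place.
159.4%

For Y = 30X^5:
If X → X(1 + 0.21)
Then Y → Y · (1 + 0.21)^5
     ≈ Y · 2.5937

Percentage change = ((1 + 0.21)^5 − 1) × 100% ≈ 159.4%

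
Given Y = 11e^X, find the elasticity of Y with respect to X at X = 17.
Elasticity = 17

Elasticity = (dY/dX) · (X/Y)

dY/dX = 11·e^X
At X = 17: dY/dX = 11·e^17, Y = 11·e^17

Elasticity = (11·e^17) · (17 / (11·e^17)) = 17

Interpretation: for a small percentage change in X, the percentage change in Y is approximately 17.00 times as large.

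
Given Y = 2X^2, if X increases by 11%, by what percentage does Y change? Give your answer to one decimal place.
23.2%

For Y = 2X^2:
If X → X(1 + 0.11)
Then Y → Y · (1 + 0.11)^2
     = Y · 1.2321

Percentage change = ((1 + 0.11)^2 − 1) × 100% ≈ 23.2%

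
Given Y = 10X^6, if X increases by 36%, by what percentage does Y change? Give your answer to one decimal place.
532.8%

For Y = 10X^6:
If X → X(1 + 0.36)
Then Y → Y · (1 + 0.36)^6
     ≈ Y · 6.3275

Percentage change = ((1 + 0.36)^6 − 1) × 100% ≈ 532.8%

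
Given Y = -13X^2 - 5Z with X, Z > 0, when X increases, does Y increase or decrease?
Y decreases

Taking the partial derivative:
∂Y/∂X = -26X

∂Y/∂X = -26X < 0 (assuming positive values)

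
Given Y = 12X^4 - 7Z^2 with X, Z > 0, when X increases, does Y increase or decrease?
Y increases

Taking the partial derivative:
∂Y/∂X = 48X^3

∂Y/∂X = 48X^3 > 0 (assuming positive values)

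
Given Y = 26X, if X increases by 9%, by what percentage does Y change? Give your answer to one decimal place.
9.0%

For Y = 26X:
If X → X(1 + 0.09)
Then Y → Y · (1 + 0.09)^1
     = Y · 1.0900

Percentage change = ((1 + 0.09)^1 − 1) × 100% = 9.0%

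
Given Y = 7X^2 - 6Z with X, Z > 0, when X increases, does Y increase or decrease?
Y increases

Taking the partial derivative:
∂Y/∂X = 14X

∂Y/∂X = 14X > 0 (assuming positive values)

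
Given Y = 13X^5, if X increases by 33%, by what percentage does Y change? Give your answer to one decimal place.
316.2%

For Y = 13X^5:
If X → X(1 + 0.33)
Then Y → Y · (1 + 0.33)^5
     ≈ Y · 4.1616

Percentage change = ((1 + 0.33)^5 − 1) × 100% ≈ 316.2%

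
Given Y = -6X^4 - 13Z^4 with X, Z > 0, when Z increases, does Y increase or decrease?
Y decreases

Taking the partial derivative:
∂Y/∂Z = -52Z^3

∂Y/∂Z = -52Z^3 < 0 (assuming positive values)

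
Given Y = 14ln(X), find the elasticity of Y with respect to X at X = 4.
Elasticity = 1/ln(4) ≈ 0.7213

Elasticity = (dY/dX) · (X/Y)

dY/dX = 14/X
At X = 4: dY/dX = 7/2, Y = 14·ln(4)

Elasticity = (7/2) · (4 / (14·ln(4))) = 1/ln(4) ≈ 0.7213

Interpretation: for a small percentage change in X, the percentage change in Y is approximately 0.72 times as large.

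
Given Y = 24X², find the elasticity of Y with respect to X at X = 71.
Elasticity = 2

Elasticity = (dY/dX) · (X/Y)

dY/dX = 48·X
At X = 71: dY/dX = 3408, Y = 120984

Elasticity = 3408 · (71 / 120984) = 2

Interpretation: for a small percentage change in X, the percentage change in Y is approximately 2.00 times as large.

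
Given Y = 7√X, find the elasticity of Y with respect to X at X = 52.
Elasticity = 1/2

Elasticity = (dY/dX) · (X/Y)

dY/dX = 7/(2·√X)
At X = 52: dY/dX = 7·√13/52, Y = 14·√13

Elasticity = (7·√13/52) · (52 / (14·√13)) = 1/2

Interpretation: for a small percentage change in X, the percentage change in Y is approximately 0.50 times as large.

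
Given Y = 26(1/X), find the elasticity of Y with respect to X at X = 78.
Elasticity = -1

Elasticity = (dY/dX) · (X/Y)

dY/dX = -26/X²
At X = 78: dY/dX = -1/234, Y = 1/3

Elasticity = (-1/234) · (78 / (1/3)) = -1

Interpretation: for a small percentage change in X, the percentage change in Y is approximately -1.00 times as large.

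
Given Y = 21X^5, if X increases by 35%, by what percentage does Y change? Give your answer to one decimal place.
348.4%

For Y = 21X^5:
If X → X(1 + 0.35)
Then Y → Y · (1 + 0.35)^5
     ≈ Y · 4.4840

Percentage change = ((1 + 0.35)^5 − 1) × 100% ≈ 348.4%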